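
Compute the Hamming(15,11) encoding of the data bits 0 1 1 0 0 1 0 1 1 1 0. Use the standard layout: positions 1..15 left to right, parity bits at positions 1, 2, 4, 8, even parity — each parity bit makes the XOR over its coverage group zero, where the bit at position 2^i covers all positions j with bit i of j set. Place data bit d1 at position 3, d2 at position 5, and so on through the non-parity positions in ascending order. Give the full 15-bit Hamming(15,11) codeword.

Place data bits at non-power-of-two positions: b3=0, b5=1, b6=1, b7=0, b9=0, b10=1, b11=0, b12=1, b13=1, b14=1, b15=0.
p1 = XOR of data positions {3,5,7,9,11,13,15} = 0⊕1⊕0⊕0⊕0⊕1⊕0 = 0
p2 = XOR of data positions {3,6,7,10,11,14,15} = 0⊕1⊕0⊕1⊕0⊕1⊕0 = 1
p4 = XOR of data positions {5,6,7,12,13,14,15} = 1⊕1⊕0⊕1⊕1⊕1⊕0 = 1
p8 = XOR of data positions {9,10,11,12,13,14,15} = 0⊕1⊕0⊕1⊕1⊕1⊕0 = 0
Codeword b1..b15 = 010111000101110

010111000101110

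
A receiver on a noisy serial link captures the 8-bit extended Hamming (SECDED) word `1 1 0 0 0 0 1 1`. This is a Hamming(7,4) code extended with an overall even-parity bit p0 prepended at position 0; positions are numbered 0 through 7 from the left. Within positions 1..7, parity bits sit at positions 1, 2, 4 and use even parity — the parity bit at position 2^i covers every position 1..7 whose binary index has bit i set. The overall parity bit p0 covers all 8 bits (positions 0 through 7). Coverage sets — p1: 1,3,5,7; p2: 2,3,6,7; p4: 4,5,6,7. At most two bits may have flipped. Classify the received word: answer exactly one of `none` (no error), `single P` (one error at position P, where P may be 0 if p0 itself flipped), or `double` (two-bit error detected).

s1: b1⊕b3⊕b5⊕b7 = 1⊕0⊕0⊕1 = 0
s2: b2⊕b3⊕b6⊕b7 = 0⊕0⊕1⊕1 = 0
s4: b4⊕b5⊕b6⊕b7 = 0⊕0⊕1⊕1 = 0
Syndrome (s4...s1) = 000 → position 0 (no error).
Overall parity (XOR of all 8 bits, including p0): 1⊕1⊕0⊕0⊕0⊕0⊕1⊕1 = 0
Overall=0, syndrome position=0 → no error.

none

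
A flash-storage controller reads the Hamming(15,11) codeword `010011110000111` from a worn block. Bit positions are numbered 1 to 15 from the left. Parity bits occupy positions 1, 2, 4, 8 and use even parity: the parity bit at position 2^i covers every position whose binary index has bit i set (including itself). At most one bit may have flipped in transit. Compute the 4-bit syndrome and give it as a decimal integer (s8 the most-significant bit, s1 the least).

s1: b1⊕b3⊕b5⊕b7⊕b9⊕b11⊕b13⊕b15 = 0⊕0⊕1⊕1⊕0⊕0⊕1⊕1 = 0
s2: b2⊕b3⊕b6⊕b7⊕b10⊕b11⊕b14⊕b15 = 1⊕0⊕1⊕1⊕0⊕0⊕1⊕1 = 1
s4: b4⊕b5⊕b6⊕b7⊕b12⊕b13⊕b14⊕b15 = 0⊕1⊕1⊕1⊕0⊕1⊕1⊕1 = 0
s8: b8⊕b9⊕b10⊕b11⊕b12⊕b13⊕b14⊕b15 = 1⊕0⊕0⊕0⊕0⊕1⊕1⊕1 = 0
Syndrome (s8...s1) = 0010 → position 2.

2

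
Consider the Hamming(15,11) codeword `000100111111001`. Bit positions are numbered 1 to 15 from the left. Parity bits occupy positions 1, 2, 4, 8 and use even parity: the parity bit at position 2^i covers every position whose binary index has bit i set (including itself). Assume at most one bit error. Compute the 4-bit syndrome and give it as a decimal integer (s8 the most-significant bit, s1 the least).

s1: b1⊕b3⊕b5⊕b7⊕b9⊕b11⊕b13⊕b15 = 0⊕0⊕0⊕1⊕1⊕1⊕0⊕1 = 0
s2: b2⊕b3⊕b6⊕b7⊕b10⊕b11⊕b14⊕b15 = 0⊕0⊕0⊕1⊕1⊕1⊕0⊕1 = 0
s4: b4⊕b5⊕b6⊕b7⊕b12⊕b13⊕b14⊕b15 = 1⊕0⊕0⊕1⊕1⊕0⊕0⊕1 = 0
s8: b8⊕b9⊕b10⊕b11⊕b12⊕b13⊕b14⊕b15 = 1⊕1⊕1⊕1⊕1⊕0⊕0⊕1 = 0
Syndrome (s8...s1) = 0000 → position 0 (no error).

0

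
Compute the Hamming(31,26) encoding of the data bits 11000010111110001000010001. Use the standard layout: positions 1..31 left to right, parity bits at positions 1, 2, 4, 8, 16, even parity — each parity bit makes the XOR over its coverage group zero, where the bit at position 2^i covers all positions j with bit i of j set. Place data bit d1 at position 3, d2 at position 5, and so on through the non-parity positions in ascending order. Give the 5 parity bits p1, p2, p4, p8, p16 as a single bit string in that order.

00001

Place data bits at non-power-of-two positions: b3=1, b5=1, b6=0, b7=0, b9=0, b10=0, b11=1, b12=0, b13=1, b14=1, b15=1, b17=1, b18=1, b19=0, b20=0, b21=0, b22=1, b23=0, b24=0, b25=0, b26=0, b27=1, b28=0, b29=0, b30=0, b31=1.
p1 = XOR of data positions {3,5,7,9,11,13,15,17,19,21,23,25,27,29,31} = 1⊕1⊕0⊕0⊕1⊕1⊕1⊕1⊕0⊕0⊕0⊕0⊕1⊕0⊕1 = 0
p2 = XOR of data positions {3,6,7,10,11,14,15,18,19,22,23,26,27,30,31} = 1⊕0⊕0⊕0⊕1⊕1⊕1⊕1⊕0⊕1⊕0⊕0⊕1⊕0⊕1 = 0
p4 = XOR of data positions {5,6,7,12,13,14,15,20,21,22,23,28,29,30,31} = 1⊕0⊕0⊕0⊕1⊕1⊕1⊕0⊕0⊕1⊕0⊕0⊕0⊕0⊕1 = 0
p8 = XOR of data positions {9,10,11,12,13,14,15,24,25,26,27,28,29,30,31} = 0⊕0⊕1⊕0⊕1⊕1⊕1⊕0⊕0⊕0⊕1⊕0⊕0⊕0⊕1 = 0
p16 = XOR of data positions {17,18,19,20,21,22,23,24,25,26,27,28,29,30,31} = 1⊕1⊕0⊕0⊕0⊕1⊕0⊕0⊕0⊕0⊕1⊕0⊕0⊕0⊕1 = 1
Parity bits p1,p2,p4,p8,p16 = 00001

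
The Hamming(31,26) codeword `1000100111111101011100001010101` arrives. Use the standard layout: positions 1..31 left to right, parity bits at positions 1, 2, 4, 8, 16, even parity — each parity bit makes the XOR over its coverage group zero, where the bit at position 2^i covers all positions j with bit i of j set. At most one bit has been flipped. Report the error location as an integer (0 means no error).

s1: b1⊕b3⊕b5⊕b7⊕b9⊕b11⊕b13⊕b15⊕b17⊕b19⊕b21⊕b23⊕b25⊕b27⊕b29⊕b31 = 1⊕0⊕1⊕0⊕1⊕1⊕1⊕0⊕0⊕1⊕0⊕0⊕1⊕1⊕1⊕1 = 0
s2: b2⊕b3⊕b6⊕b7⊕b10⊕b11⊕b14⊕b15⊕b18⊕b19⊕b22⊕b23⊕b26⊕b27⊕b30⊕b31 = 0⊕0⊕0⊕0⊕1⊕1⊕1⊕0⊕1⊕1⊕0⊕0⊕0⊕1⊕0⊕1 = 1
s4: b4⊕b5⊕b6⊕b7⊕b12⊕b13⊕b14⊕b15⊕b20⊕b21⊕b22⊕b23⊕b28⊕b29⊕b30⊕b31 = 0⊕1⊕0⊕0⊕1⊕1⊕1⊕0⊕1⊕0⊕0⊕0⊕0⊕1⊕0⊕1 = 1
s8: b8⊕b9⊕b10⊕b11⊕b12⊕b13⊕b14⊕b15⊕b24⊕b25⊕b26⊕b27⊕b28⊕b29⊕b30⊕b31 = 1⊕1⊕1⊕1⊕1⊕1⊕1⊕0⊕0⊕1⊕0⊕1⊕0⊕1⊕0⊕1 = 1
s16: b16⊕b17⊕b18⊕b19⊕b20⊕b21⊕b22⊕b23⊕b24⊕b25⊕b26⊕b27⊕b28⊕b29⊕b30⊕b31 = 1⊕0⊕1⊕1⊕1⊕0⊕0⊕0⊕0⊕1⊕0⊕1⊕0⊕1⊕0⊕1 = 0
Syndrome (s16...s1) = 01110 → position 14.

14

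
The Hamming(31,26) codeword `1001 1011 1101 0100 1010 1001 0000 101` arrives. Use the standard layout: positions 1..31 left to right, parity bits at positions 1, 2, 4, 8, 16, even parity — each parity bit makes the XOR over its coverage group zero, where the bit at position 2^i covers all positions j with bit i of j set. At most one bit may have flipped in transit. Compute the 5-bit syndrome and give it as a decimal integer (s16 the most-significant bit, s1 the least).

3

s1: b1⊕b3⊕b5⊕b7⊕b9⊕b11⊕b13⊕b15⊕b17⊕b19⊕b21⊕b23⊕b25⊕b27⊕b29⊕b31 = 1⊕0⊕1⊕1⊕1⊕0⊕0⊕0⊕1⊕1⊕1⊕0⊕0⊕0⊕1⊕1 = 1
s2: b2⊕b3⊕b6⊕b7⊕b10⊕b11⊕b14⊕b15⊕b18⊕b19⊕b22⊕b23⊕b26⊕b27⊕b30⊕b31 = 0⊕0⊕0⊕1⊕1⊕0⊕1⊕0⊕0⊕1⊕0⊕0⊕0⊕0⊕0⊕1 = 1
s4: b4⊕b5⊕b6⊕b7⊕b12⊕b13⊕b14⊕b15⊕b20⊕b21⊕b22⊕b23⊕b28⊕b29⊕b30⊕b31 = 1⊕1⊕0⊕1⊕1⊕0⊕1⊕0⊕0⊕1⊕0⊕0⊕0⊕1⊕0⊕1 = 0
s8: b8⊕b9⊕b10⊕b11⊕b12⊕b13⊕b14⊕b15⊕b24⊕b25⊕b26⊕b27⊕b28⊕b29⊕b30⊕b31 = 1⊕1⊕1⊕0⊕1⊕0⊕1⊕0⊕1⊕0⊕0⊕0⊕0⊕1⊕0⊕1 = 0
s16: b16⊕b17⊕b18⊕b19⊕b20⊕b21⊕b22⊕b23⊕b24⊕b25⊕b26⊕b27⊕b28⊕b29⊕b30⊕b31 = 0⊕1⊕0⊕1⊕0⊕1⊕0⊕0⊕1⊕0⊕0⊕0⊕0⊕1⊕0⊕1 = 0
Syndrome (s16...s1) = 00011 → position 3.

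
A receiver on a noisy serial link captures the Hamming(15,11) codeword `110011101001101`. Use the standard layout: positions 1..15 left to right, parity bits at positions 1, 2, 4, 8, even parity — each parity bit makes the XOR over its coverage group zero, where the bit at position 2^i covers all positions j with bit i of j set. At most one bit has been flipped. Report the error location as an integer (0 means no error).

0

s1: b1⊕b3⊕b5⊕b7⊕b9⊕b11⊕b13⊕b15 = 1⊕0⊕1⊕1⊕1⊕0⊕1⊕1 = 0
s2: b2⊕b3⊕b6⊕b7⊕b10⊕b11⊕b14⊕b15 = 1⊕0⊕1⊕1⊕0⊕0⊕0⊕1 = 0
s4: b4⊕b5⊕b6⊕b7⊕b12⊕b13⊕b14⊕b15 = 0⊕1⊕1⊕1⊕1⊕1⊕0⊕1 = 0
s8: b8⊕b9⊕b10⊕b11⊕b12⊕b13⊕b14⊕b15 = 0⊕1⊕0⊕0⊕1⊕1⊕0⊕1 = 0
Syndrome (s8...s1) = 0000 → position 0 (no error).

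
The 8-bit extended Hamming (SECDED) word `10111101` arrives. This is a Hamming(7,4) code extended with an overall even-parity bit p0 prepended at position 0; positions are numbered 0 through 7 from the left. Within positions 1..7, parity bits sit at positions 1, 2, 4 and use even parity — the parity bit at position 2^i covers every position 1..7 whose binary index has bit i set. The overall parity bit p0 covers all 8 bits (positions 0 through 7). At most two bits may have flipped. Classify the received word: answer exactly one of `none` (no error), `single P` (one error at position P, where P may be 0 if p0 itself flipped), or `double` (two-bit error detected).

s1: b1⊕b3⊕b5⊕b7 = 0⊕1⊕1⊕1 = 1
s2: b2⊕b3⊕b6⊕b7 = 1⊕1⊕0⊕1 = 1
s4: b4⊕b5⊕b6⊕b7 = 1⊕1⊕0⊕1 = 1
Syndrome (s4...s1) = 111 → position 7.
Overall parity (XOR of all 8 bits, including p0): 1⊕0⊕1⊕1⊕1⊕1⊕0⊕1 = 0
Overall=0, syndrome position=7 → double-bit error detected (uncorrectable).

double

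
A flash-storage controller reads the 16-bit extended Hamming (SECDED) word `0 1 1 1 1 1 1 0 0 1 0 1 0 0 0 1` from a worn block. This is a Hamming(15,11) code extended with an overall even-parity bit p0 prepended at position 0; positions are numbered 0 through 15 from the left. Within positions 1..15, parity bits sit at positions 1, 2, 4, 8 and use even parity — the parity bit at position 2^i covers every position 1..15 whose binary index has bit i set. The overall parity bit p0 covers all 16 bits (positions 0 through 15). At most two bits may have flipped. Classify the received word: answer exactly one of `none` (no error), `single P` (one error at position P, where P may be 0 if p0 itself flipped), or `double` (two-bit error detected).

s1: b1⊕b3⊕b5⊕b7⊕b9⊕b11⊕b13⊕b15 = 1⊕1⊕1⊕0⊕1⊕1⊕0⊕1 = 0
s2: b2⊕b3⊕b6⊕b7⊕b10⊕b11⊕b14⊕b15 = 1⊕1⊕1⊕0⊕0⊕1⊕0⊕1 = 1
s4: b4⊕b5⊕b6⊕b7⊕b12⊕b13⊕b14⊕b15 = 1⊕1⊕1⊕0⊕0⊕0⊕0⊕1 = 0
s8: b8⊕b9⊕b10⊕b11⊕b12⊕b13⊕b14⊕b15 = 0⊕1⊕0⊕1⊕0⊕0⊕0⊕1 = 1
Syndrome (s8...s1) = 1010 → position 10.
Overall parity (XOR of all 16 bits, including p0): 0⊕1⊕1⊕1⊕1⊕1⊕1⊕0⊕0⊕1⊕0⊕1⊕0⊕0⊕0⊕1 = 1
Overall=1, syndrome position=10 → single-bit error at position 10.

single 10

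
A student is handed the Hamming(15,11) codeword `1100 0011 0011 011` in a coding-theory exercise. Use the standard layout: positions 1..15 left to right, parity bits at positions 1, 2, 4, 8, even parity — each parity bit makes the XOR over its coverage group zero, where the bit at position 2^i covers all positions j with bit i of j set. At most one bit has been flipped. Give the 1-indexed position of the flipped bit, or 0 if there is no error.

s1: b1⊕b3⊕b5⊕b7⊕b9⊕b11⊕b13⊕b15 = 1⊕0⊕0⊕1⊕0⊕1⊕0⊕1 = 0
s2: b2⊕b3⊕b6⊕b7⊕b10⊕b11⊕b14⊕b15 = 1⊕0⊕0⊕1⊕0⊕1⊕1⊕1 = 1
s4: b4⊕b5⊕b6⊕b7⊕b12⊕b13⊕b14⊕b15 = 0⊕0⊕0⊕1⊕1⊕0⊕1⊕1 = 0
s8: b8⊕b9⊕b10⊕b11⊕b12⊕b13⊕b14⊕b15 = 1⊕0⊕0⊕1⊕1⊕0⊕1⊕1 = 1
Syndrome (s8...s1) = 1010 → position 10.

10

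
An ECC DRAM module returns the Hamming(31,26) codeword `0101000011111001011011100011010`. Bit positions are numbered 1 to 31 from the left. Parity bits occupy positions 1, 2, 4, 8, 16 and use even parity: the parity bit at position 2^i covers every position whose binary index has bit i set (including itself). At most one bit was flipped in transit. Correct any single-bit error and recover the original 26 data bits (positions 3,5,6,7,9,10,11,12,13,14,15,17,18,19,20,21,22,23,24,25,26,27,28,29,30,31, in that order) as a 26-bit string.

00001111100010011100011010

s1: b1⊕b3⊕b5⊕b7⊕b9⊕b11⊕b13⊕b15⊕b17⊕b19⊕b21⊕b23⊕b25⊕b27⊕b29⊕b31 = 0⊕0⊕0⊕0⊕1⊕1⊕1⊕0⊕0⊕1⊕1⊕1⊕0⊕1⊕0⊕0 = 1
s2: b2⊕b3⊕b6⊕b7⊕b10⊕b11⊕b14⊕b15⊕b18⊕b19⊕b22⊕b23⊕b26⊕b27⊕b30⊕b31 = 1⊕0⊕0⊕0⊕1⊕1⊕0⊕0⊕1⊕1⊕1⊕1⊕0⊕1⊕1⊕0 = 1
s4: b4⊕b5⊕b6⊕b7⊕b12⊕b13⊕b14⊕b15⊕b20⊕b21⊕b22⊕b23⊕b28⊕b29⊕b30⊕b31 = 1⊕0⊕0⊕0⊕1⊕1⊕0⊕0⊕0⊕1⊕1⊕1⊕1⊕0⊕1⊕0 = 0
s8: b8⊕b9⊕b10⊕b11⊕b12⊕b13⊕b14⊕b15⊕b24⊕b25⊕b26⊕b27⊕b28⊕b29⊕b30⊕b31 = 0⊕1⊕1⊕1⊕1⊕1⊕0⊕0⊕0⊕0⊕0⊕1⊕1⊕0⊕1⊕0 = 0
s16: b16⊕b17⊕b18⊕b19⊕b20⊕b21⊕b22⊕b23⊕b24⊕b25⊕b26⊕b27⊕b28⊕b29⊕b30⊕b31 = 1⊕0⊕1⊕1⊕0⊕1⊕1⊕1⊕0⊕0⊕0⊕1⊕1⊕0⊕1⊕0 = 1
Syndrome (s16...s1) = 10011 → position 19.
Flip bit 19: corrected codeword = 0101000011111001010011100011010
Data bits at positions 3,5,6,7,9,10,11,12,13,14,15,17,18,19,20,21,22,23,24,25,26,27,28,29,30,31: 00001111100010011100011010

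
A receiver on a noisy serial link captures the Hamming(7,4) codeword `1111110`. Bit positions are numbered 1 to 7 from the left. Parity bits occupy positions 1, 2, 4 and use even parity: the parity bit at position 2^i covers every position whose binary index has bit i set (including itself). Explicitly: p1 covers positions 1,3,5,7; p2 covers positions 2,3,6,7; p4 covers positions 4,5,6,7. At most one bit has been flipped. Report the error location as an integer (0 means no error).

7

s1: b1⊕b3⊕b5⊕b7 = 1⊕1⊕1⊕0 = 1
s2: b2⊕b3⊕b6⊕b7 = 1⊕1⊕1⊕0 = 1
s4: b4⊕b5⊕b6⊕b7 = 1⊕1⊕1⊕0 = 1
Syndrome (s4...s1) = 111 → position 7.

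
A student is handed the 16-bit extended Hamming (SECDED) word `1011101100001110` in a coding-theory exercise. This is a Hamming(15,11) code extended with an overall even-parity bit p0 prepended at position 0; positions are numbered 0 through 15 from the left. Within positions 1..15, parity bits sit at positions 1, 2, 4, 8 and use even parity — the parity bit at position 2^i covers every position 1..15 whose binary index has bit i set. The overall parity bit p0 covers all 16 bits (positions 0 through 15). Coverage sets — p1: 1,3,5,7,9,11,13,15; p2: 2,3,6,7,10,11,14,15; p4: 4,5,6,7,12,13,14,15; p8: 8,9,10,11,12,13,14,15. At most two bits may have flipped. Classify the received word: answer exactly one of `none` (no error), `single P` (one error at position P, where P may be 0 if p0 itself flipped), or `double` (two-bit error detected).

s1: b1⊕b3⊕b5⊕b7⊕b9⊕b11⊕b13⊕b15 = 0⊕1⊕0⊕1⊕0⊕0⊕1⊕0 = 1
s2: b2⊕b3⊕b6⊕b7⊕b10⊕b11⊕b14⊕b15 = 1⊕1⊕1⊕1⊕0⊕0⊕1⊕0 = 1
s4: b4⊕b5⊕b6⊕b7⊕b12⊕b13⊕b14⊕b15 = 1⊕0⊕1⊕1⊕1⊕1⊕1⊕0 = 0
s8: b8⊕b9⊕b10⊕b11⊕b12⊕b13⊕b14⊕b15 = 0⊕0⊕0⊕0⊕1⊕1⊕1⊕0 = 1
Syndrome (s8...s1) = 1011 → position 11.
Overall parity (XOR of all 16 bits, including p0): 1⊕0⊕1⊕1⊕1⊕0⊕1⊕1⊕0⊕0⊕0⊕0⊕1⊕1⊕1⊕0 = 1
Overall=1, syndrome position=11 → single-bit error at position 11.

single 11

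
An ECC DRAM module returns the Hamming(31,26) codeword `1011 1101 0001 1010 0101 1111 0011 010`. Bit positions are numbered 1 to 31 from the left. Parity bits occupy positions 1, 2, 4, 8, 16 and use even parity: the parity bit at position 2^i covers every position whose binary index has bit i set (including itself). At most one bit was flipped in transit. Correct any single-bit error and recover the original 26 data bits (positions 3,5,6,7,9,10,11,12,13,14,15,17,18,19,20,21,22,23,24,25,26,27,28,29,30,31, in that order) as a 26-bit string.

s1: b1⊕b3⊕b5⊕b7⊕b9⊕b11⊕b13⊕b15⊕b17⊕b19⊕b21⊕b23⊕b25⊕b27⊕b29⊕b31 = 1⊕1⊕1⊕0⊕0⊕0⊕1⊕1⊕0⊕0⊕1⊕1⊕0⊕1⊕0⊕0 = 0
s2: b2⊕b3⊕b6⊕b7⊕b10⊕b11⊕b14⊕b15⊕b18⊕b19⊕b22⊕b23⊕b26⊕b27⊕b30⊕b31 = 0⊕1⊕1⊕0⊕0⊕0⊕0⊕1⊕1⊕0⊕1⊕1⊕0⊕1⊕1⊕0 = 0
s4: b4⊕b5⊕b6⊕b7⊕b12⊕b13⊕b14⊕b15⊕b20⊕b21⊕b22⊕b23⊕b28⊕b29⊕b30⊕b31 = 1⊕1⊕1⊕0⊕1⊕1⊕0⊕1⊕1⊕1⊕1⊕1⊕1⊕0⊕1⊕0 = 0
s8: b8⊕b9⊕b10⊕b11⊕b12⊕b13⊕b14⊕b15⊕b24⊕b25⊕b26⊕b27⊕b28⊕b29⊕b30⊕b31 = 1⊕0⊕0⊕0⊕1⊕1⊕0⊕1⊕1⊕0⊕0⊕1⊕1⊕0⊕1⊕0 = 0
s16: b16⊕b17⊕b18⊕b19⊕b20⊕b21⊕b22⊕b23⊕b24⊕b25⊕b26⊕b27⊕b28⊕b29⊕b30⊕b31 = 0⊕0⊕1⊕0⊕1⊕1⊕1⊕1⊕1⊕0⊕0⊕1⊕1⊕0⊕1⊕0 = 1
Syndrome (s16...s1) = 10000 → position 16.
Flip bit 16: corrected codeword = 1011110100011011010111110011010
Data bits at positions 3,5,6,7,9,10,11,12,13,14,15,17,18,19,20,21,22,23,24,25,26,27,28,29,30,31: 11100001101010111110011010

11100001101010111110011010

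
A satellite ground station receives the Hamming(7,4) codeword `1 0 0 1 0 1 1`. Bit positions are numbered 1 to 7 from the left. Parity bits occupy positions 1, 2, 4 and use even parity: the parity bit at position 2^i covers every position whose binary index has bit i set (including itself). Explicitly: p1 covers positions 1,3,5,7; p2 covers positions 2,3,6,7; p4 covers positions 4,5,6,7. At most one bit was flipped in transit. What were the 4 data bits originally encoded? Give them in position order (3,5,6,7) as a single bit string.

s1: b1⊕b3⊕b5⊕b7 = 1⊕0⊕0⊕1 = 0
s2: b2⊕b3⊕b6⊕b7 = 0⊕0⊕1⊕1 = 0
s4: b4⊕b5⊕b6⊕b7 = 1⊕0⊕1⊕1 = 1
Syndrome (s4...s1) = 100 → position 4.
Flip bit 4: corrected codeword = 1000011
Data bits at positions 3,5,6,7: 0011

0011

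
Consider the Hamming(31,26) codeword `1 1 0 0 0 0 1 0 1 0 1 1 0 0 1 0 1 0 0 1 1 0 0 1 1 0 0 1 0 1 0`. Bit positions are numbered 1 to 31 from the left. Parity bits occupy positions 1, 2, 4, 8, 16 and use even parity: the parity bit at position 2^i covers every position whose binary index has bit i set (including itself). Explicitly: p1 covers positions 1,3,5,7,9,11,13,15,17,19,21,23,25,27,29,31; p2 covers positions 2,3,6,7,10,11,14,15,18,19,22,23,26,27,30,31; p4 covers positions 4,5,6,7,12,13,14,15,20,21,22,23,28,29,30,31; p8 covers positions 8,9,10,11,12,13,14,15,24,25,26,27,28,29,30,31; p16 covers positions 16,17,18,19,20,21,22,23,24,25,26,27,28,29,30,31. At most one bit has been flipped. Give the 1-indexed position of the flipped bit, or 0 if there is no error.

s1: b1⊕b3⊕b5⊕b7⊕b9⊕b11⊕b13⊕b15⊕b17⊕b19⊕b21⊕b23⊕b25⊕b27⊕b29⊕b31 = 1⊕0⊕0⊕1⊕1⊕1⊕0⊕1⊕1⊕0⊕1⊕0⊕1⊕0⊕0⊕0 = 0
s2: b2⊕b3⊕b6⊕b7⊕b10⊕b11⊕b14⊕b15⊕b18⊕b19⊕b22⊕b23⊕b26⊕b27⊕b30⊕b31 = 1⊕0⊕0⊕1⊕0⊕1⊕0⊕1⊕0⊕0⊕0⊕0⊕0⊕0⊕1⊕0 = 1
s4: b4⊕b5⊕b6⊕b7⊕b12⊕b13⊕b14⊕b15⊕b20⊕b21⊕b22⊕b23⊕b28⊕b29⊕b30⊕b31 = 0⊕0⊕0⊕1⊕1⊕0⊕0⊕1⊕1⊕1⊕0⊕0⊕1⊕0⊕1⊕0 = 1
s8: b8⊕b9⊕b10⊕b11⊕b12⊕b13⊕b14⊕b15⊕b24⊕b25⊕b26⊕b27⊕b28⊕b29⊕b30⊕b31 = 0⊕1⊕0⊕1⊕1⊕0⊕0⊕1⊕1⊕1⊕0⊕0⊕1⊕0⊕1⊕0 = 0
s16: b16⊕b17⊕b18⊕b19⊕b20⊕b21⊕b22⊕b23⊕b24⊕b25⊕b26⊕b27⊕b28⊕b29⊕b30⊕b31 = 0⊕1⊕0⊕0⊕1⊕1⊕0⊕0⊕1⊕1⊕0⊕0⊕1⊕0⊕1⊕0 = 1
Syndrome (s16...s1) = 10110 → position 22.

22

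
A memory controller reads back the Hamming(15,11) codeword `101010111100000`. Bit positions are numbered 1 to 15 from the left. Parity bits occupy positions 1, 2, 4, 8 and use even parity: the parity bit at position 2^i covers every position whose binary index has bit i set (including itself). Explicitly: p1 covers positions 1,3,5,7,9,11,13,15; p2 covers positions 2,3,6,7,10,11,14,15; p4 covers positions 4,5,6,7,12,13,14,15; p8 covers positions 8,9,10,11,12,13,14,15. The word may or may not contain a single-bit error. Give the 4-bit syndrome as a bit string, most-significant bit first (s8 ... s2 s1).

1011

s1: b1⊕b3⊕b5⊕b7⊕b9⊕b11⊕b13⊕b15 = 1⊕1⊕1⊕1⊕1⊕0⊕0⊕0 = 1
s2: b2⊕b3⊕b6⊕b7⊕b10⊕b11⊕b14⊕b15 = 0⊕1⊕0⊕1⊕1⊕0⊕0⊕0 = 1
s4: b4⊕b5⊕b6⊕b7⊕b12⊕b13⊕b14⊕b15 = 0⊕1⊕0⊕1⊕0⊕0⊕0⊕0 = 0
s8: b8⊕b9⊕b10⊕b11⊕b12⊕b13⊕b14⊕b15 = 1⊕1⊕1⊕0⊕0⊕0⊕0⊕0 = 1
Syndrome (s8...s1) = 1011 → position 11.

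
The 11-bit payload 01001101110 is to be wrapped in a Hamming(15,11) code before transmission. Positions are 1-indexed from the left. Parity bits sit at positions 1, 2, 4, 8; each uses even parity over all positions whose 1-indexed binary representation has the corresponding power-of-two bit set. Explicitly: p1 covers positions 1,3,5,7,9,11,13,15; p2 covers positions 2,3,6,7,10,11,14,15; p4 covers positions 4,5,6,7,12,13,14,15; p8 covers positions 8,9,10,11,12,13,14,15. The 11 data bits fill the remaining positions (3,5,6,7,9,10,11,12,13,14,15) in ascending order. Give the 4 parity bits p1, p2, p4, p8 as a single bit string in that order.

1001

Place data bits at non-power-of-two positions: b3=0, b5=1, b6=0, b7=0, b9=1, b10=1, b11=0, b12=1, b13=1, b14=1, b15=0.
p1 = XOR of data positions {3,5,7,9,11,13,15} = 0⊕1⊕0⊕1⊕0⊕1⊕0 = 1
p2 = XOR of data positions {3,6,7,10,11,14,15} = 0⊕0⊕0⊕1⊕0⊕1⊕0 = 0
p4 = XOR of data positions {5,6,7,12,13,14,15} = 1⊕0⊕0⊕1⊕1⊕1⊕0 = 0
p8 = XOR of data positions {9,10,11,12,13,14,15} = 1⊕1⊕0⊕1⊕1⊕1⊕0 = 1
Parity bits p1,p2,p4,p8 = 1001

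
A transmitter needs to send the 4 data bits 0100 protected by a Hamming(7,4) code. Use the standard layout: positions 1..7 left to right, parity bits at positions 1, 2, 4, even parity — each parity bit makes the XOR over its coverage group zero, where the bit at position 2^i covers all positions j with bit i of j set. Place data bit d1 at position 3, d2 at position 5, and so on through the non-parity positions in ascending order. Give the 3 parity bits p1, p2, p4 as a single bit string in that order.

Place data bits at non-power-of-two positions: b3=0, b5=1, b6=0, b7=0.
p1 = XOR of data positions {3,5,7} = 0⊕1⊕0 = 1
p2 = XOR of data positions {3,6,7} = 0⊕0⊕0 = 0
p4 = XOR of data positions {5,6,7} = 1⊕0⊕0 = 1
Parity bits p1,p2,p4 = 101

101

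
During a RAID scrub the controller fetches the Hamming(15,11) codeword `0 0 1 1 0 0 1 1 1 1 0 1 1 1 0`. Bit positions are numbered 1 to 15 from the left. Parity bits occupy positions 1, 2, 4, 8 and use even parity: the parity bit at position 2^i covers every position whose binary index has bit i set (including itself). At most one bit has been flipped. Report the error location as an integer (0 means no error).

s1: b1⊕b3⊕b5⊕b7⊕b9⊕b11⊕b13⊕b15 = 0⊕1⊕0⊕1⊕1⊕0⊕1⊕0 = 0
s2: b2⊕b3⊕b6⊕b7⊕b10⊕b11⊕b14⊕b15 = 0⊕1⊕0⊕1⊕1⊕0⊕1⊕0 = 0
s4: b4⊕b5⊕b6⊕b7⊕b12⊕b13⊕b14⊕b15 = 1⊕0⊕0⊕1⊕1⊕1⊕1⊕0 = 1
s8: b8⊕b9⊕b10⊕b11⊕b12⊕b13⊕b14⊕b15 = 1⊕1⊕1⊕0⊕1⊕1⊕1⊕0 = 0
Syndrome (s8...s1) = 0100 → position 4.

4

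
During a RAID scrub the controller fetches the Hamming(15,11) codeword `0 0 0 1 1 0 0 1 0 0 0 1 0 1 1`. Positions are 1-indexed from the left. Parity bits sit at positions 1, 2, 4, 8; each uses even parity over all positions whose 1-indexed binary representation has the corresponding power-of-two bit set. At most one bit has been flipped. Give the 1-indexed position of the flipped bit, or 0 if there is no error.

s1: b1⊕b3⊕b5⊕b7⊕b9⊕b11⊕b13⊕b15 = 0⊕0⊕1⊕0⊕0⊕0⊕0⊕1 = 0
s2: b2⊕b3⊕b6⊕b7⊕b10⊕b11⊕b14⊕b15 = 0⊕0⊕0⊕0⊕0⊕0⊕1⊕1 = 0
s4: b4⊕b5⊕b6⊕b7⊕b12⊕b13⊕b14⊕b15 = 1⊕1⊕0⊕0⊕1⊕0⊕1⊕1 = 1
s8: b8⊕b9⊕b10⊕b11⊕b12⊕b13⊕b14⊕b15 = 1⊕0⊕0⊕0⊕1⊕0⊕1⊕1 = 0
Syndrome (s8...s1) = 0100 → position 4.

4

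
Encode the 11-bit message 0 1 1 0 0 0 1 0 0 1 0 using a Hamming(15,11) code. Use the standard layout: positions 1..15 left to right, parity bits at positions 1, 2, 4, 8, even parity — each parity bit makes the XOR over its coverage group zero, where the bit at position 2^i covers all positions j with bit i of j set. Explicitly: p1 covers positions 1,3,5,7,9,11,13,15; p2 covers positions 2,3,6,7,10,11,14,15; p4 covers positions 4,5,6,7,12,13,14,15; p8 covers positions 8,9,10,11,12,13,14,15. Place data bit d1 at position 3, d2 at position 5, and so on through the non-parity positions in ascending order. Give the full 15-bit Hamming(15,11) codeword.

Place data bits at non-power-of-two positions: b3=0, b5=1, b6=1, b7=0, b9=0, b10=0, b11=1, b12=0, b13=0, b14=1, b15=0.
p1 = XOR of data positions {3,5,7,9,11,13,15} = 0⊕1⊕0⊕0⊕1⊕0⊕0 = 0
p2 = XOR of data positions {3,6,7,10,11,14,15} = 0⊕1⊕0⊕0⊕1⊕1⊕0 = 1
p4 = XOR of data positions {5,6,7,12,13,14,15} = 1⊕1⊕0⊕0⊕0⊕1⊕0 = 1
p8 = XOR of data positions {9,10,11,12,13,14,15} = 0⊕0⊕1⊕0⊕0⊕1⊕0 = 0
Codeword b1..b15 = 010111000010010

010111000010010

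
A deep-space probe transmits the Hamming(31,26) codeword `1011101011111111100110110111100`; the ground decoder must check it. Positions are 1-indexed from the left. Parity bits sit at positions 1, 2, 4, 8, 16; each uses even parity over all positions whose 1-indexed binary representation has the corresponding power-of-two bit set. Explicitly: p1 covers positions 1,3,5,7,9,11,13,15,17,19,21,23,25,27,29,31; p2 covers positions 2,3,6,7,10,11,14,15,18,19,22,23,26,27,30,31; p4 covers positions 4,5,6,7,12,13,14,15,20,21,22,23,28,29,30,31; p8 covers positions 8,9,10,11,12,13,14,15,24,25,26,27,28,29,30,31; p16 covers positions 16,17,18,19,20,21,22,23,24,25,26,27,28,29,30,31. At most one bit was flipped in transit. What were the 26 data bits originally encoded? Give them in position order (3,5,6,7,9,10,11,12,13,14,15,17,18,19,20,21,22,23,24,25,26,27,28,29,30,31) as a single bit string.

s1: b1⊕b3⊕b5⊕b7⊕b9⊕b11⊕b13⊕b15⊕b17⊕b19⊕b21⊕b23⊕b25⊕b27⊕b29⊕b31 = 1⊕1⊕1⊕1⊕1⊕1⊕1⊕1⊕1⊕0⊕1⊕1⊕0⊕1⊕1⊕0 = 1
s2: b2⊕b3⊕b6⊕b7⊕b10⊕b11⊕b14⊕b15⊕b18⊕b19⊕b22⊕b23⊕b26⊕b27⊕b30⊕b31 = 0⊕1⊕0⊕1⊕1⊕1⊕1⊕1⊕0⊕0⊕0⊕1⊕1⊕1⊕0⊕0 = 1
s4: b4⊕b5⊕b6⊕b7⊕b12⊕b13⊕b14⊕b15⊕b20⊕b21⊕b22⊕b23⊕b28⊕b29⊕b30⊕b31 = 1⊕1⊕0⊕1⊕1⊕1⊕1⊕1⊕1⊕1⊕0⊕1⊕1⊕1⊕0⊕0 = 0
s8: b8⊕b9⊕b10⊕b11⊕b12⊕b13⊕b14⊕b15⊕b24⊕b25⊕b26⊕b27⊕b28⊕b29⊕b30⊕b31 = 0⊕1⊕1⊕1⊕1⊕1⊕1⊕1⊕1⊕0⊕1⊕1⊕1⊕1⊕0⊕0 = 0
s16: b16⊕b17⊕b18⊕b19⊕b20⊕b21⊕b22⊕b23⊕b24⊕b25⊕b26⊕b27⊕b28⊕b29⊕b30⊕b31 = 1⊕1⊕0⊕0⊕1⊕1⊕0⊕1⊕1⊕0⊕1⊕1⊕1⊕1⊕0⊕0 = 0
Syndrome (s16...s1) = 00011 → position 3.
Flip bit 3: corrected codeword = 1001101011111111100110110111100
Data bits at positions 3,5,6,7,9,10,11,12,13,14,15,17,18,19,20,21,22,23,24,25,26,27,28,29,30,31: 01011111111100110110111100

01011111111100110110111100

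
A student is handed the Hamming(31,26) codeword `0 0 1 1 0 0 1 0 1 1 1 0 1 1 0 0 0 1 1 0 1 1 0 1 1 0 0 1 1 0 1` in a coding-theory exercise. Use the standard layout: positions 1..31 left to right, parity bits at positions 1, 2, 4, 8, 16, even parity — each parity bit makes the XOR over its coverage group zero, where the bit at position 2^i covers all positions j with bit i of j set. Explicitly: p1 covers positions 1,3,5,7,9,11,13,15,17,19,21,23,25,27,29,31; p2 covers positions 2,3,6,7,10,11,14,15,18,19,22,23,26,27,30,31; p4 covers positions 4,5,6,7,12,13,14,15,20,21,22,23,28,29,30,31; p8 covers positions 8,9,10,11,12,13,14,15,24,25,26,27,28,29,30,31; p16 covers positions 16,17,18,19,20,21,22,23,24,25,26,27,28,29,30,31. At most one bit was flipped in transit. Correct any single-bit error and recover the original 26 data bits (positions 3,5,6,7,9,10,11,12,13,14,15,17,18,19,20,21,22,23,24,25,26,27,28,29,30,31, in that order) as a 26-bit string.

10011110110011010011001101

s1: b1⊕b3⊕b5⊕b7⊕b9⊕b11⊕b13⊕b15⊕b17⊕b19⊕b21⊕b23⊕b25⊕b27⊕b29⊕b31 = 0⊕1⊕0⊕1⊕1⊕1⊕1⊕0⊕0⊕1⊕1⊕0⊕1⊕0⊕1⊕1 = 0
s2: b2⊕b3⊕b6⊕b7⊕b10⊕b11⊕b14⊕b15⊕b18⊕b19⊕b22⊕b23⊕b26⊕b27⊕b30⊕b31 = 0⊕1⊕0⊕1⊕1⊕1⊕1⊕0⊕1⊕1⊕1⊕0⊕0⊕0⊕0⊕1 = 1
s4: b4⊕b5⊕b6⊕b7⊕b12⊕b13⊕b14⊕b15⊕b20⊕b21⊕b22⊕b23⊕b28⊕b29⊕b30⊕b31 = 1⊕0⊕0⊕1⊕0⊕1⊕1⊕0⊕0⊕1⊕1⊕0⊕1⊕1⊕0⊕1 = 1
s8: b8⊕b9⊕b10⊕b11⊕b12⊕b13⊕b14⊕b15⊕b24⊕b25⊕b26⊕b27⊕b28⊕b29⊕b30⊕b31 = 0⊕1⊕1⊕1⊕0⊕1⊕1⊕0⊕1⊕1⊕0⊕0⊕1⊕1⊕0⊕1 = 0
s16: b16⊕b17⊕b18⊕b19⊕b20⊕b21⊕b22⊕b23⊕b24⊕b25⊕b26⊕b27⊕b28⊕b29⊕b30⊕b31 = 0⊕0⊕1⊕1⊕0⊕1⊕1⊕0⊕1⊕1⊕0⊕0⊕1⊕1⊕0⊕1 = 1
Syndrome (s16...s1) = 10110 → position 22.
Flip bit 22: corrected codeword = 0011001011101100011010011001101
Data bits at positions 3,5,6,7,9,10,11,12,13,14,15,17,18,19,20,21,22,23,24,25,26,27,28,29,30,31: 10011110110011010011001101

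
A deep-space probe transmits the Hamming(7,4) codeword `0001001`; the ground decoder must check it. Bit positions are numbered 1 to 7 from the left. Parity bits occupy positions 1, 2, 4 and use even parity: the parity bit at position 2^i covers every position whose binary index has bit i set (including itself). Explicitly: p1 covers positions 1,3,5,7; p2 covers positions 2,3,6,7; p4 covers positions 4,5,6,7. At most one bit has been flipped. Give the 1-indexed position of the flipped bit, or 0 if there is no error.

s1: b1⊕b3⊕b5⊕b7 = 0⊕0⊕0⊕1 = 1
s2: b2⊕b3⊕b6⊕b7 = 0⊕0⊕0⊕1 = 1
s4: b4⊕b5⊕b6⊕b7 = 1⊕0⊕0⊕1 = 0
Syndrome (s4...s1) = 011 → position 3.

3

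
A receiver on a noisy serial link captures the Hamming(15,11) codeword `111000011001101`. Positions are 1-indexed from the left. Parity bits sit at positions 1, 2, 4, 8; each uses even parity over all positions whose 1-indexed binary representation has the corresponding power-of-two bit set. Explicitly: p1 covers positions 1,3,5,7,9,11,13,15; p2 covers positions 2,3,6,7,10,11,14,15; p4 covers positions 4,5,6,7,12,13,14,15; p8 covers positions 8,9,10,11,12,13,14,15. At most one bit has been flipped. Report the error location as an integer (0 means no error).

s1: b1⊕b3⊕b5⊕b7⊕b9⊕b11⊕b13⊕b15 = 1⊕1⊕0⊕0⊕1⊕0⊕1⊕1 = 1
s2: b2⊕b3⊕b6⊕b7⊕b10⊕b11⊕b14⊕b15 = 1⊕1⊕0⊕0⊕0⊕0⊕0⊕1 = 1
s4: b4⊕b5⊕b6⊕b7⊕b12⊕b13⊕b14⊕b15 = 0⊕0⊕0⊕0⊕1⊕1⊕0⊕1 = 1
s8: b8⊕b9⊕b10⊕b11⊕b12⊕b13⊕b14⊕b15 = 1⊕1⊕0⊕0⊕1⊕1⊕0⊕1 = 1
Syndrome (s8...s1) = 1111 → position 15.

15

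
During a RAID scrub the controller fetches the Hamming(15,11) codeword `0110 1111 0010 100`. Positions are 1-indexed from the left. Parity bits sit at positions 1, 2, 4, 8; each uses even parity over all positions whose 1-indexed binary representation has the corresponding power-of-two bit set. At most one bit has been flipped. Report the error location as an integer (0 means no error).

11

s1: b1⊕b3⊕b5⊕b7⊕b9⊕b11⊕b13⊕b15 = 0⊕1⊕1⊕1⊕0⊕1⊕1⊕0 = 1
s2: b2⊕b3⊕b6⊕b7⊕b10⊕b11⊕b14⊕b15 = 1⊕1⊕1⊕1⊕0⊕1⊕0⊕0 = 1
s4: b4⊕b5⊕b6⊕b7⊕b12⊕b13⊕b14⊕b15 = 0⊕1⊕1⊕1⊕0⊕1⊕0⊕0 = 0
s8: b8⊕b9⊕b10⊕b11⊕b12⊕b13⊕b14⊕b15 = 1⊕0⊕0⊕1⊕0⊕1⊕0⊕0 = 1
Syndrome (s8...s1) = 1011 → position 11.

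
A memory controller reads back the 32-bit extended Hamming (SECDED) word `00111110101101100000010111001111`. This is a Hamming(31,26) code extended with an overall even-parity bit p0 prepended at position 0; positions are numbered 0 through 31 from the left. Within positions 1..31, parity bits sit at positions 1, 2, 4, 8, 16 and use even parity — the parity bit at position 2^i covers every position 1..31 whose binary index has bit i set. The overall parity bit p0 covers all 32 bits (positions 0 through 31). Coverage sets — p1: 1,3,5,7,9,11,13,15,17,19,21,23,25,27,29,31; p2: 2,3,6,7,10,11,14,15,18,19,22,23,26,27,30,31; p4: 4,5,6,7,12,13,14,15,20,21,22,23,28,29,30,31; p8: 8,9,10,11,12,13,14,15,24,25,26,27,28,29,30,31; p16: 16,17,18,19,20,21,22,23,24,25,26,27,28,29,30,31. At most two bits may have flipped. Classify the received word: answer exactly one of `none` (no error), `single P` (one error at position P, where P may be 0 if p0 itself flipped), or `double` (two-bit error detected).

double

s1: b1⊕b3⊕b5⊕b7⊕b9⊕b11⊕b13⊕b15⊕b17⊕b19⊕b21⊕b23⊕b25⊕b27⊕b29⊕b31 = 0⊕1⊕1⊕0⊕0⊕1⊕1⊕0⊕0⊕0⊕1⊕1⊕1⊕0⊕1⊕1 = 1
s2: b2⊕b3⊕b6⊕b7⊕b10⊕b11⊕b14⊕b15⊕b18⊕b19⊕b22⊕b23⊕b26⊕b27⊕b30⊕b31 = 1⊕1⊕1⊕0⊕1⊕1⊕1⊕0⊕0⊕0⊕0⊕1⊕0⊕0⊕1⊕1 = 1
s4: b4⊕b5⊕b6⊕b7⊕b12⊕b13⊕b14⊕b15⊕b20⊕b21⊕b22⊕b23⊕b28⊕b29⊕b30⊕b31 = 1⊕1⊕1⊕0⊕0⊕1⊕1⊕0⊕0⊕1⊕0⊕1⊕1⊕1⊕1⊕1 = 1
s8: b8⊕b9⊕b10⊕b11⊕b12⊕b13⊕b14⊕b15⊕b24⊕b25⊕b26⊕b27⊕b28⊕b29⊕b30⊕b31 = 1⊕0⊕1⊕1⊕0⊕1⊕1⊕0⊕1⊕1⊕0⊕0⊕1⊕1⊕1⊕1 = 1
s16: b16⊕b17⊕b18⊕b19⊕b20⊕b21⊕b22⊕b23⊕b24⊕b25⊕b26⊕b27⊕b28⊕b29⊕b30⊕b31 = 0⊕0⊕0⊕0⊕0⊕1⊕0⊕1⊕1⊕1⊕0⊕0⊕1⊕1⊕1⊕1 = 0
Syndrome (s16...s1) = 01111 → position 15.
Overall parity (XOR of all 32 bits, including p0): 0⊕0⊕1⊕1⊕1⊕1⊕1⊕0⊕1⊕0⊕1⊕1⊕0⊕1⊕1⊕0⊕0⊕0⊕0⊕0⊕0⊕1⊕0⊕1⊕1⊕1⊕0⊕0⊕1⊕1⊕1⊕1 = 0
Overall=0, syndrome position=15 → double-bit error detected (uncorrectable).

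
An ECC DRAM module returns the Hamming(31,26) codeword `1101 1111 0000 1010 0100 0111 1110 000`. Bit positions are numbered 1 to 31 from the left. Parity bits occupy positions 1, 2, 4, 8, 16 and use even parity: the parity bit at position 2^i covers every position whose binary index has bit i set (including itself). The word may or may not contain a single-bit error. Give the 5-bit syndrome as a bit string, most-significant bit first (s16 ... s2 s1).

11010

s1: b1⊕b3⊕b5⊕b7⊕b9⊕b11⊕b13⊕b15⊕b17⊕b19⊕b21⊕b23⊕b25⊕b27⊕b29⊕b31 = 1⊕0⊕1⊕1⊕0⊕0⊕1⊕1⊕0⊕0⊕0⊕1⊕1⊕1⊕0⊕0 = 0
s2: b2⊕b3⊕b6⊕b7⊕b10⊕b11⊕b14⊕b15⊕b18⊕b19⊕b22⊕b23⊕b26⊕b27⊕b30⊕b31 = 1⊕0⊕1⊕1⊕0⊕0⊕0⊕1⊕1⊕0⊕1⊕1⊕1⊕1⊕0⊕0 = 1
s4: b4⊕b5⊕b6⊕b7⊕b12⊕b13⊕b14⊕b15⊕b20⊕b21⊕b22⊕b23⊕b28⊕b29⊕b30⊕b31 = 1⊕1⊕1⊕1⊕0⊕1⊕0⊕1⊕0⊕0⊕1⊕1⊕0⊕0⊕0⊕0 = 0
s8: b8⊕b9⊕b10⊕b11⊕b12⊕b13⊕b14⊕b15⊕b24⊕b25⊕b26⊕b27⊕b28⊕b29⊕b30⊕b31 = 1⊕0⊕0⊕0⊕0⊕1⊕0⊕1⊕1⊕1⊕1⊕1⊕0⊕0⊕0⊕0 = 1
s16: b16⊕b17⊕b18⊕b19⊕b20⊕b21⊕b22⊕b23⊕b24⊕b25⊕b26⊕b27⊕b28⊕b29⊕b30⊕b31 = 0⊕0⊕1⊕0⊕0⊕0⊕1⊕1⊕1⊕1⊕1⊕1⊕0⊕0⊕0⊕0 = 1
Syndrome (s16...s1) = 11010 → position 26.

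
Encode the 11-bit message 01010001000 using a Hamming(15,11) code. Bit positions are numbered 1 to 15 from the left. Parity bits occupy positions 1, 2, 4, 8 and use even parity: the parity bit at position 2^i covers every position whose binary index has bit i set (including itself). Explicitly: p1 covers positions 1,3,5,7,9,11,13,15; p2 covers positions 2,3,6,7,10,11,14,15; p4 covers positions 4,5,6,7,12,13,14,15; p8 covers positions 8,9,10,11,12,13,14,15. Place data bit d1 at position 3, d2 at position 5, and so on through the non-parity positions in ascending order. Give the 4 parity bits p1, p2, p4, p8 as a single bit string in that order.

0111

Place data bits at non-power-of-two positions: b3=0, b5=1, b6=0, b7=1, b9=0, b10=0, b11=0, b12=1, b13=0, b14=0, b15=0.
p1 = XOR of data positions {3,5,7,9,11,13,15} = 0⊕1⊕1⊕0⊕0⊕0⊕0 = 0
p2 = XOR of data positions {3,6,7,10,11,14,15} = 0⊕0⊕1⊕0⊕0⊕0⊕0 = 1
p4 = XOR of data positions {5,6,7,12,13,14,15} = 1⊕0⊕1⊕1⊕0⊕0⊕0 = 1
p8 = XOR of data positions {9,10,11,12,13,14,15} = 0⊕0⊕0⊕1⊕0⊕0⊕0 = 1
Parity bits p1,p2,p4,p8 = 0111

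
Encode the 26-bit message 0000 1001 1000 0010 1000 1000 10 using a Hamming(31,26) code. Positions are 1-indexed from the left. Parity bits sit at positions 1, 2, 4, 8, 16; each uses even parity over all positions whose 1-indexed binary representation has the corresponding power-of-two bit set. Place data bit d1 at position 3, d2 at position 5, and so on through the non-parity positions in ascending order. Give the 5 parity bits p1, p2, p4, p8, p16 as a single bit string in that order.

Place data bits at non-power-of-two positions: b3=0, b5=0, b6=0, b7=0, b9=1, b10=0, b11=0, b12=1, b13=1, b14=0, b15=0, b17=0, b18=0, b19=0, b20=1, b21=0, b22=1, b23=0, b24=0, b25=0, b26=1, b27=0, b28=0, b29=0, b30=1, b31=0.
p1 = XOR of data positions {3,5,7,9,11,13,15,17,19,21,23,25,27,29,31} = 0⊕0⊕0⊕1⊕0⊕1⊕0⊕0⊕0⊕0⊕0⊕0⊕0⊕0⊕0 = 0
p2 = XOR of data positions {3,6,7,10,11,14,15,18,19,22,23,26,27,30,31} = 0⊕0⊕0⊕0⊕0⊕0⊕0⊕0⊕0⊕1⊕0⊕1⊕0⊕1⊕0 = 1
p4 = XOR of data positions {5,6,7,12,13,14,15,20,21,22,23,28,29,30,31} = 0⊕0⊕0⊕1⊕1⊕0⊕0⊕1⊕0⊕1⊕0⊕0⊕0⊕1⊕0 = 1
p8 = XOR of data positions {9,10,11,12,13,14,15,24,25,26,27,28,29,30,31} = 1⊕0⊕0⊕1⊕1⊕0⊕0⊕0⊕0⊕1⊕0⊕0⊕0⊕1⊕0 = 1
p16 = XOR of data positions {17,18,19,20,21,22,23,24,25,26,27,28,29,30,31} = 0⊕0⊕0⊕1⊕0⊕1⊕0⊕0⊕0⊕1⊕0⊕0⊕0⊕1⊕0 = 0
Parity bits p1,p2,p4,p8,p16 = 01110

01110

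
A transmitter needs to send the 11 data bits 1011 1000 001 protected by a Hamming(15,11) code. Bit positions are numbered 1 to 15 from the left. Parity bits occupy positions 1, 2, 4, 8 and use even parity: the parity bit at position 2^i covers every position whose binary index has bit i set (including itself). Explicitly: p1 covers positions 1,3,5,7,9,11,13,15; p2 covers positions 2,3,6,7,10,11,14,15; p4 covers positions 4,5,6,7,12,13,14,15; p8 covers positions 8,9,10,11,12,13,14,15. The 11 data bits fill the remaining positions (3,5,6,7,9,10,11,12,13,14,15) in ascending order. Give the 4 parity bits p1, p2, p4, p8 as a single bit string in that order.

Place data bits at non-power-of-two positions: b3=1, b5=0, b6=1, b7=1, b9=1, b10=0, b11=0, b12=0, b13=0, b14=0, b15=1.
p1 = XOR of data positions {3,5,7,9,11,13,15} = 1⊕0⊕1⊕1⊕0⊕0⊕1 = 0
p2 = XOR of data positions {3,6,7,10,11,14,15} = 1⊕1⊕1⊕0⊕0⊕0⊕1 = 0
p4 = XOR of data positions {5,6,7,12,13,14,15} = 0⊕1⊕1⊕0⊕0⊕0⊕1 = 1
p8 = XOR of data positions {9,10,11,12,13,14,15} = 1⊕0⊕0⊕0⊕0⊕0⊕1 = 0
Parity bits p1,p2,p4,p8 = 0010

0010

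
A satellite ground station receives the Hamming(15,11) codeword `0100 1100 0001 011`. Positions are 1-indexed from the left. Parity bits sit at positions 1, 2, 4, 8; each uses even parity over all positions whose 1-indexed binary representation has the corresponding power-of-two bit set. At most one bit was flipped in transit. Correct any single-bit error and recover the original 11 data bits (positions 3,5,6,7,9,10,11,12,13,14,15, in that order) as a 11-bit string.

01100000011

s1: b1⊕b3⊕b5⊕b7⊕b9⊕b11⊕b13⊕b15 = 0⊕0⊕1⊕0⊕0⊕0⊕0⊕1 = 0
s2: b2⊕b3⊕b6⊕b7⊕b10⊕b11⊕b14⊕b15 = 1⊕0⊕1⊕0⊕0⊕0⊕1⊕1 = 0
s4: b4⊕b5⊕b6⊕b7⊕b12⊕b13⊕b14⊕b15 = 0⊕1⊕1⊕0⊕1⊕0⊕1⊕1 = 1
s8: b8⊕b9⊕b10⊕b11⊕b12⊕b13⊕b14⊕b15 = 0⊕0⊕0⊕0⊕1⊕0⊕1⊕1 = 1
Syndrome (s8...s1) = 1100 → position 12.
Flip bit 12: corrected codeword = 010011000000011
Data bits at positions 3,5,6,7,9,10,11,12,13,14,15: 01100000011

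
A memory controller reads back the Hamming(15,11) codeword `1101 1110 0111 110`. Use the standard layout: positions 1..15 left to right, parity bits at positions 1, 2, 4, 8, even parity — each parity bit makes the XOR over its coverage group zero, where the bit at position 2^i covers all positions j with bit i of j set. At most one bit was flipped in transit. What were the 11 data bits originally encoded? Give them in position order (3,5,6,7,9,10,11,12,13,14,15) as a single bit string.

s1: b1⊕b3⊕b5⊕b7⊕b9⊕b11⊕b13⊕b15 = 1⊕0⊕1⊕1⊕0⊕1⊕1⊕0 = 1
s2: b2⊕b3⊕b6⊕b7⊕b10⊕b11⊕b14⊕b15 = 1⊕0⊕1⊕1⊕1⊕1⊕1⊕0 = 0
s4: b4⊕b5⊕b6⊕b7⊕b12⊕b13⊕b14⊕b15 = 1⊕1⊕1⊕1⊕1⊕1⊕1⊕0 = 1
s8: b8⊕b9⊕b10⊕b11⊕b12⊕b13⊕b14⊕b15 = 0⊕0⊕1⊕1⊕1⊕1⊕1⊕0 = 1
Syndrome (s8...s1) = 1101 → position 13.
Flip bit 13: corrected codeword = 110111100111010
Data bits at positions 3,5,6,7,9,10,11,12,13,14,15: 01110111010

01110111010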